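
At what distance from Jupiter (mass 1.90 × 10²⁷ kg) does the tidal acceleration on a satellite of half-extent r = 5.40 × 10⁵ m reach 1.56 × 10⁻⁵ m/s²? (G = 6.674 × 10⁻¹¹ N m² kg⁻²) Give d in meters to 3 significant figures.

2GMr/d³ = a_tidal  ⇒  d = (2GMr / a_tidal)^(1/3)
d = (2 × 6.674×10⁻¹¹ × (1.90 × 10²⁷) × (5.40 × 10⁵) / (1.56 × 10⁻⁵))^(1/3)
  = 2.06 × 10⁹ m

2.06 × 10⁹ m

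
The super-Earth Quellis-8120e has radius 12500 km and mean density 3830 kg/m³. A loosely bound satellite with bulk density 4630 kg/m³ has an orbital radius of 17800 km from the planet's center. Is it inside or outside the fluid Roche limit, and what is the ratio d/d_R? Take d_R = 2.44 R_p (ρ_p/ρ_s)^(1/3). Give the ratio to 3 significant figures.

inside; d/d_R ≈ 0.622

d_R = 2.44 × (12500 km) × (3830/4630)^(1/3) = 28630 km
d/d_R = (17800) / (28630) = 0.622
Since d/d_R < 1, the body is inside the Roche limit.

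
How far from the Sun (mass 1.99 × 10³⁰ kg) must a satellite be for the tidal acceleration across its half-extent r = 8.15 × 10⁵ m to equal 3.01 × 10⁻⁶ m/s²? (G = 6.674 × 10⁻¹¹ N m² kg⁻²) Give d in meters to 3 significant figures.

2GMr/d³ = a_tidal  ⇒  d = (2GMr / a_tidal)^(1/3)
d = (2 × 6.674×10⁻¹¹ × (1.99 × 10³⁰) × (8.15 × 10⁵) / (3.01 × 10⁻⁶))^(1/3)
  = 4.16 × 10¹⁰ m

4.16 × 10¹⁰ m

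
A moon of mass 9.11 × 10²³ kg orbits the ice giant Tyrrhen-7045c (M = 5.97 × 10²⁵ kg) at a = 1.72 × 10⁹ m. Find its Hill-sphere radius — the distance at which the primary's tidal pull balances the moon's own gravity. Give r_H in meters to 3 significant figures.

r_H ≈ a (m/3M)^(1/3)
    = (1.72 × 10⁹) × (9.11 × 10²³ / (3 × 5.97 × 10²⁵))^(1/3)
    = 2.96 × 10⁸ m

2.96 × 10⁸ m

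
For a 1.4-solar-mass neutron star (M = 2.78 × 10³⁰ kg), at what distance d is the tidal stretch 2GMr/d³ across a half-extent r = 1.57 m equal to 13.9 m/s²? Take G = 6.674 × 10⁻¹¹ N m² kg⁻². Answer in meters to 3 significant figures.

2GMr/d³ = a_tidal  ⇒  d = (2GMr / a_tidal)^(1/3)
d = (2 × 6.674×10⁻¹¹ × (2.78 × 10³⁰) × (1.57) / (13.9))^(1/3)
  = 3.47 × 10⁶ m

3.47 × 10⁶ m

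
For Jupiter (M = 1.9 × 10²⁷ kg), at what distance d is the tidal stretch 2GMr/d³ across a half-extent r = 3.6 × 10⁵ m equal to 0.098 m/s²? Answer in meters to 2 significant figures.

2GMr/d³ = a_tidal  ⇒  d = (2GMr / a_tidal)^(1/3)
d = (2 × 6.674×10⁻¹¹ × (1.9 × 10²⁷) × (3.6 × 10⁵) / (0.098))^(1/3)
  = 9.8 × 10⁷ m

9.8 × 10⁷ m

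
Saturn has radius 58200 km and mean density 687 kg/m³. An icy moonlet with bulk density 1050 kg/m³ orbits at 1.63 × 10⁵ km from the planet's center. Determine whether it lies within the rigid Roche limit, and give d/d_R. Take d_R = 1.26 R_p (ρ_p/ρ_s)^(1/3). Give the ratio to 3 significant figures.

outside; d/d_R ≈ 2.56

d_R = 1.26 × (58200 km) × (687/1050)^(1/3) = 63660 km
d/d_R = (1.63 × 10⁵) / (63660) = 2.56
Since d/d_R > 1, the body is outside the Roche limit.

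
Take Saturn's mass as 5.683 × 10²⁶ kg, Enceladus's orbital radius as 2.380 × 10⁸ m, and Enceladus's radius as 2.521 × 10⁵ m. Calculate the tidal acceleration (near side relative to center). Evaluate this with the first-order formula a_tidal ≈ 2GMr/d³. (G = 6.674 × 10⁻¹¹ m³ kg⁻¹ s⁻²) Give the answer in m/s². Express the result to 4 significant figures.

1.419 × 10⁻³ m/s²

Differencing GM/(d−r)² and GM/d² to first order in r/d gives 2GMr/d³.
Δa = 2GMr/d³
   = 2 × (6.674 × 10⁻¹¹) × (5.683 × 10²⁶) × (2.521 × 10⁵) / (2.380 × 10⁸)³
   = 1.419 × 10⁻³ m/s²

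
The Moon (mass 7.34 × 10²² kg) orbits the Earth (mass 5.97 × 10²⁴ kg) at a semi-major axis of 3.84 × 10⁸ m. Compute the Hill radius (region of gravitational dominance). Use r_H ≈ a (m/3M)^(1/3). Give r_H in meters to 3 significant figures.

6.15 × 10⁷ m

r_H ≈ a (m/3M)^(1/3)
    = (3.84 × 10⁸) × (7.34 × 10²² / (3 × 5.97 × 10²⁴))^(1/3)
    = 6.15 × 10⁷ m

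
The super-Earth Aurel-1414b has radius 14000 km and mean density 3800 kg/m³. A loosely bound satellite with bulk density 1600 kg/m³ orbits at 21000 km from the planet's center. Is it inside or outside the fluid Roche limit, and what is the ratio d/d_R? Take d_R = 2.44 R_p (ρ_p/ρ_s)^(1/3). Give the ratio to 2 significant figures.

inside; d/d_R ≈ 0.46

d_R = 2.44 × (14000 km) × (3800/1600)^(1/3) = 45580 km
d/d_R = (21000) / (45580) = 0.46
Since d/d_R < 1, the body is inside the Roche limit.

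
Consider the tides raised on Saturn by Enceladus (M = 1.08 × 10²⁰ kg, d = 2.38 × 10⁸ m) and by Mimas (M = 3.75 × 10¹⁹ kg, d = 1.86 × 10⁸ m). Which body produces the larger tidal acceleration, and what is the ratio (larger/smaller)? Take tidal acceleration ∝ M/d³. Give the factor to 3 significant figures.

Enceladus, by a factor of ≈ 1.37

Tidal stretch scales as M/d³; compute that for each body.
Enceladus: (1.08 × 10²⁰) / (2.38 × 10⁸)³ = 8.011 × 10⁻⁶
Mimas: (3.75 × 10¹⁹) / (1.86 × 10⁸)³ = 5.828 × 10⁻⁶
Ratio (larger/smaller) = 1.37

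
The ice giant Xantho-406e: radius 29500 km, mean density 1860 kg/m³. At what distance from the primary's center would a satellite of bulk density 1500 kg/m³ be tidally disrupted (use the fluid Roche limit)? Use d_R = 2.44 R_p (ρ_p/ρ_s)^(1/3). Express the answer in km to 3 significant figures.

77300 km

d_R = 2.44 × 29500 km × (1860/1500)^(1/3)
    = 77300 km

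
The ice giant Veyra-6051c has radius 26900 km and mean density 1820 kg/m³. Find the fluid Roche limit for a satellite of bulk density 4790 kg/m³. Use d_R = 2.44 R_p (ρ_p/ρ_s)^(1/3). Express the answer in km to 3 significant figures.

47500 km

d_R = 2.44 × 26900 km × (1820/4790)^(1/3)
    = 47500 km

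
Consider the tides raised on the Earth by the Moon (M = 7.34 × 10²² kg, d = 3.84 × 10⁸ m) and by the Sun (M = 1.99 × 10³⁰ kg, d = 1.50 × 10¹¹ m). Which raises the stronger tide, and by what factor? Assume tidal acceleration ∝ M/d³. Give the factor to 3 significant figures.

The Moon, by a factor of ≈ 2.20

Tidal acceleration ∝ M/d³, so compare M/d³ for each.
The Moon: (7.34 × 10²²) / (3.84 × 10⁸)³ = 1.296 × 10⁻³
The Sun: (1.99 × 10³⁰) / (1.50 × 10¹¹)³ = 5.896 × 10⁻⁴
Ratio (larger/smaller) = 2.20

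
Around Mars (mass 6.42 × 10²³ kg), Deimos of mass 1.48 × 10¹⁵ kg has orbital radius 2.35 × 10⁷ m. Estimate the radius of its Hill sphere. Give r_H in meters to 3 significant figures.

2.15 × 10⁴ m

r_H ≈ a (m/3M)^(1/3)
    = (2.35 × 10⁷) × (1.48 × 10¹⁵ / (3 × 6.42 × 10²³))^(1/3)
    = 2.15 × 10⁴ m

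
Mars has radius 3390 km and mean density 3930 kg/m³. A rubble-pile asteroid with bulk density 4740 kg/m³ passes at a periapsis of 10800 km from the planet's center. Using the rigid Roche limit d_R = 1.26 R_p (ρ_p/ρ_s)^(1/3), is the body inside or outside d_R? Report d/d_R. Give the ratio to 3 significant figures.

outside; d/d_R ≈ 2.69

d_R = 1.26 × (3390 km) × (3930/4740)^(1/3) = 4013 km
d/d_R = (10800) / (4013) = 2.69
Since d/d_R > 1, the body is outside the Roche limit.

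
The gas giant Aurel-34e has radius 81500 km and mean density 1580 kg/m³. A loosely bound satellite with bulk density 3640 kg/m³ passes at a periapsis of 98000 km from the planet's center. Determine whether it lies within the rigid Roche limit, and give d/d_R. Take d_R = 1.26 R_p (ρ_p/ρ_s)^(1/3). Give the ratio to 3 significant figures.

d_R = 1.26 × (81500 km) × (1580/3640)^(1/3) = 77750 km
d/d_R = (98000) / (77750) = 1.26
Since d/d_R > 1, the body is outside the Roche limit.

outside; d/d_R ≈ 1.26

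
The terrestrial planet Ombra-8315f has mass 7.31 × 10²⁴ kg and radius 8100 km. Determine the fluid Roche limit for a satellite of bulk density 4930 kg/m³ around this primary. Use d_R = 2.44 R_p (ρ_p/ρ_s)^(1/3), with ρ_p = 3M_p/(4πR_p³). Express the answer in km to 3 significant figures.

ρ_p = 3M_p/(4πR_p³) = 3 × (7.31 × 10²⁴) / (4π × (8.10 × 10⁶ m)³) = 3280 kg/m³
d_R = 2.44 × 8100 km × (3280/4930)^(1/3)
    = 17300 km

17300 km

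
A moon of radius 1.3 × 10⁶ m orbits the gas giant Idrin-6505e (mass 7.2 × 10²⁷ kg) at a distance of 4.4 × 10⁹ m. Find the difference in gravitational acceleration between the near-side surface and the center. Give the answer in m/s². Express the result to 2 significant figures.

1.5 × 10⁻⁵ m/s²

Δg = 2GMr/d³
   = 2 × (6.674 × 10⁻¹¹) × (7.2 × 10²⁷) × (1.3 × 10⁶) / (4.4 × 10⁹)³
   = 1.5 × 10⁻⁵ m/s²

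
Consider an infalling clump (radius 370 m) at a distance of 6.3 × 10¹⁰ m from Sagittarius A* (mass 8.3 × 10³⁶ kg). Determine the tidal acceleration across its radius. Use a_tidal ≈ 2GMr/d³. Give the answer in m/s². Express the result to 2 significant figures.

The tidal stretch is the gradient of GM/d² times the body's extent r, hence the 1/d³ dependence.
a_tidal = 2GMr/d³
        = 2 × (6.674 × 10⁻¹¹) × (8.3 × 10³⁶) × (370) / (6.3 × 10¹⁰)³
        = 1.6 × 10⁻³ m/s²

1.6 × 10⁻³ m/s²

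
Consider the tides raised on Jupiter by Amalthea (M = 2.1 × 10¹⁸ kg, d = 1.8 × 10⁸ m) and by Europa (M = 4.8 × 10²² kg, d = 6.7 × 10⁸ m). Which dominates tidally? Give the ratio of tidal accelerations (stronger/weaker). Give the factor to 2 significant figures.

Europa, by a factor of ≈ 440

Tidal stretch scales as M/d³; compute that for each body.
Amalthea: (2.1 × 10¹⁸) / (1.8 × 10⁸)³ = 3.601 × 10⁻⁷
Europa: (4.8 × 10²²) / (6.7 × 10⁸)³ = 1.596 × 10⁻⁴
Ratio (larger/smaller) = 440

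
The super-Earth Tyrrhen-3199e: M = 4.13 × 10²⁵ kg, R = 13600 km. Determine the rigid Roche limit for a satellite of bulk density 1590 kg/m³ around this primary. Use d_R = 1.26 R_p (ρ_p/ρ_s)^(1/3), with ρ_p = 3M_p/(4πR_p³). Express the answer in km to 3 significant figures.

23100 km

ρ_p = 3M_p/(4πR_p³) = 3 × (4.13 × 10²⁵) / (4π × (1.36 × 10⁷ m)³) = 3920 kg/m³
d_R = 1.26 × 13600 km × (3920/1590)^(1/3)
    = 23100 km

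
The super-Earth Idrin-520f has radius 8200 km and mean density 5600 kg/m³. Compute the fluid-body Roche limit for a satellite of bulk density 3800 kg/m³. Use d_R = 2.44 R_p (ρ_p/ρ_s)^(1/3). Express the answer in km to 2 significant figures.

d_R = 2.44 × 8200 km × (5600/3800)^(1/3)
    = 23000 km

23000 km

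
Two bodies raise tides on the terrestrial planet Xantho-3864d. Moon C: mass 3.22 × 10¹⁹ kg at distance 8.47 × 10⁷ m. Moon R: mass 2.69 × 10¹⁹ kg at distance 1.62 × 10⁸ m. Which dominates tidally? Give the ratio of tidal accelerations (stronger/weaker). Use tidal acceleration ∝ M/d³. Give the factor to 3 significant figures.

Moon C, by a factor of ≈ 8.38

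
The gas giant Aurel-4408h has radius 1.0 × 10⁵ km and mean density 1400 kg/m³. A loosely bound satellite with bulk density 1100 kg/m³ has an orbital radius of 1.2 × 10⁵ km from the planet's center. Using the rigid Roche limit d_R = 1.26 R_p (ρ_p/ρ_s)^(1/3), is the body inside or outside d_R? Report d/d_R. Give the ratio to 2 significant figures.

d_R = 1.26 × (1.0 × 10⁵ km) × (1400/1100)^(1/3) = 1.365 × 10⁵ km
d/d_R = (1.2 × 10⁵) / (1.365 × 10⁵) = 0.88
Since d/d_R < 1, the body is inside the Roche limit.

inside; d/d_R ≈ 0.88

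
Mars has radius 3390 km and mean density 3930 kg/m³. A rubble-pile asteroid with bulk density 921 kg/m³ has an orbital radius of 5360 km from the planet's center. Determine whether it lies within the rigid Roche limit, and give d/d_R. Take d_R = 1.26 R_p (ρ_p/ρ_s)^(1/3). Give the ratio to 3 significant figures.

d_R = 1.26 × (3390 km) × (3930/921)^(1/3) = 6928 km
d/d_R = (5360) / (6928) = 0.774
Since d/d_R < 1, the body is inside the Roche limit.

inside; d/d_R ≈ 0.774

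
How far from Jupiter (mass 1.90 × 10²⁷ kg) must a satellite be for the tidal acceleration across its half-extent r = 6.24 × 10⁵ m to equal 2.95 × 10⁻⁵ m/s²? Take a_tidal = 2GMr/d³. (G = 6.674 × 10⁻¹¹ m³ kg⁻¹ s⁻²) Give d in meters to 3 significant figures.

1.75 × 10⁹ m

2GMr/d³ = a_tidal  ⇒  d = (2GMr / a_tidal)^(1/3)
d = (2 × 6.674×10⁻¹¹ × (1.90 × 10²⁷) × (6.24 × 10⁵) / (2.95 × 10⁻⁵))^(1/3)
  = 1.75 × 10⁹ m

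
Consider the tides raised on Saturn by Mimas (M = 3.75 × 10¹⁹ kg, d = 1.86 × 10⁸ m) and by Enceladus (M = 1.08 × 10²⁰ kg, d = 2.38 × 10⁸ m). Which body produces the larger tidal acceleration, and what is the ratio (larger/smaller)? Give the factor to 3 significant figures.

Enceladus, by a factor of ≈ 1.37

Tidal stretch scales as M/d³; compute that for each body.
Mimas: (3.75 × 10¹⁹) / (1.86 × 10⁸)³ = 5.828 × 10⁻⁶
Enceladus: (1.08 × 10²⁰) / (2.38 × 10⁸)³ = 8.011 × 10⁻⁶
Ratio (larger/smaller) = 1.37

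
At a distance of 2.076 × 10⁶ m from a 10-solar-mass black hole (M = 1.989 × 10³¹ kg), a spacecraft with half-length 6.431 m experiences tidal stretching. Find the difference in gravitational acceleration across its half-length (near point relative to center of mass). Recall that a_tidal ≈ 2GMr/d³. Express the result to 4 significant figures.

1.908 × 10³ m/s²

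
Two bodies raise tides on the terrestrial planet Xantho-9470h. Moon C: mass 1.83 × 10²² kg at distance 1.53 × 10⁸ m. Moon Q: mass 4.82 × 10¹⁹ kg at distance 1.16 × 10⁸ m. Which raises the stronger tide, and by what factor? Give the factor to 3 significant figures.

Compare M/d³ for the two perturbers:
Moon C: (1.83 × 10²²) / (1.53 × 10⁸)³ = 5.109 × 10⁻³
Moon Q: (4.82 × 10¹⁹) / (1.16 × 10⁸)³ = 3.088 × 10⁻⁵
Ratio (larger/smaller) = 165

Moon C, by a factor of ≈ 165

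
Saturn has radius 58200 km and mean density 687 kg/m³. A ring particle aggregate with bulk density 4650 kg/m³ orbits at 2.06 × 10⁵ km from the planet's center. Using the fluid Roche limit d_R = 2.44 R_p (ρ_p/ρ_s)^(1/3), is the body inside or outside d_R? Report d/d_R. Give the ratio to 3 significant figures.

d_R = 2.44 × (58200 km) × (687/4650)^(1/3) = 75070 km
d/d_R = (2.06 × 10⁵) / (75070) = 2.74
Since d/d_R > 1, the body is outside the Roche limit.

outside; d/d_R ≈ 2.74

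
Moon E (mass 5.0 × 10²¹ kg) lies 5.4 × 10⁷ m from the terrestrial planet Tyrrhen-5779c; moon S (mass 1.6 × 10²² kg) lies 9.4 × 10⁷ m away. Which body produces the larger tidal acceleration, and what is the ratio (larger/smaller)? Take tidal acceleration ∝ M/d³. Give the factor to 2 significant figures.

Moon E, by a factor of ≈ 1.6

Tidal acceleration ∝ M/d³, so compare M/d³ for each.
Moon E: (5.0 × 10²¹) / (5.4 × 10⁷)³ = 3.175 × 10⁻²
Moon S: (1.6 × 10²²) / (9.4 × 10⁷)³ = 1.926 × 10⁻²
Ratio (larger/smaller) = 1.6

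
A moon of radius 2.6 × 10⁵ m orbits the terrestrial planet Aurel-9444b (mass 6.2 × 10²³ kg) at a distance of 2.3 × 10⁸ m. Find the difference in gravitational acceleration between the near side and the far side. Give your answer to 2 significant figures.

Δa = 4GMr/d³
   = 4 × (6.674 × 10⁻¹¹) × (6.2 × 10²³) × (2.6 × 10⁵) / (2.3 × 10⁸)³
   = 3.5 × 10⁻⁶ m/s²

3.5 × 10⁻⁶ m/s²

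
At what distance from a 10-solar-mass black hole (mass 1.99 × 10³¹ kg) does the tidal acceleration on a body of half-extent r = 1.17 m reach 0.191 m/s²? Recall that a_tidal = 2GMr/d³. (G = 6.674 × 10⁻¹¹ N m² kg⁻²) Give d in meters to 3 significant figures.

2.53 × 10⁷ m

2GMr/d³ = a_tidal  ⇒  d = (2GMr / a_tidal)^(1/3)
d = (2 × 6.674×10⁻¹¹ × (1.99 × 10³¹) × (1.17) / (0.191))^(1/3)
  = 2.53 × 10⁷ m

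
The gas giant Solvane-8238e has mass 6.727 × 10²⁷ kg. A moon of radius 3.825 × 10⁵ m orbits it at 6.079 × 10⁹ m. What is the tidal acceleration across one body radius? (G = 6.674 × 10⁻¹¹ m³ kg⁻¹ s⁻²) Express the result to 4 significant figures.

Differencing GM/(d−r)² and GM/d² to first order in r/d gives 2GMr/d³.
Δg = 2GMr/d³
   = 2 × (6.674 × 10⁻¹¹) × (6.727 × 10²⁷) × (3.825 × 10⁵) / (6.079 × 10⁹)³
   = 1.529 × 10⁻⁶ m/s²

1.529 × 10⁻⁶ m/s²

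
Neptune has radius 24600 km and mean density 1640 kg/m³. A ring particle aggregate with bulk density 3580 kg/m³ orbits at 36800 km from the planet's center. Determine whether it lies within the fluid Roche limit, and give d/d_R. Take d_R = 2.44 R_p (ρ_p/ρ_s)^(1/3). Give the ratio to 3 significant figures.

inside; d/d_R ≈ 0.795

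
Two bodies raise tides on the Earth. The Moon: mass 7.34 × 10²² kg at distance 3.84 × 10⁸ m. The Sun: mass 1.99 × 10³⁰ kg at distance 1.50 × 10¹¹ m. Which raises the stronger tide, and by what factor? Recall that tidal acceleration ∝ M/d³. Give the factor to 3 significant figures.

The Moon, by a factor of ≈ 2.20

The tide-raising term goes as M/d³ (the gradient of a 1/d² field).
The Moon: (7.34 × 10²²) / (3.84 × 10⁸)³ = 1.296 × 10⁻³
The Sun: (1.99 × 10³⁰) / (1.50 × 10¹¹)³ = 5.896 × 10⁻⁴
Ratio (larger/smaller) = 2.20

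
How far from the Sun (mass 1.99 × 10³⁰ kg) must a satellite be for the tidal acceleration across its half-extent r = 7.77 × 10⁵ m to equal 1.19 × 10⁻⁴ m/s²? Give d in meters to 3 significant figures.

1.20 × 10¹⁰ m

2GMr/d³ = a_tidal  ⇒  d = (2GMr / a_tidal)^(1/3)
d = (2 × 6.674×10⁻¹¹ × (1.99 × 10³⁰) × (7.77 × 10⁵) / (1.19 × 10⁻⁴))^(1/3)
  = 1.20 × 10¹⁰ m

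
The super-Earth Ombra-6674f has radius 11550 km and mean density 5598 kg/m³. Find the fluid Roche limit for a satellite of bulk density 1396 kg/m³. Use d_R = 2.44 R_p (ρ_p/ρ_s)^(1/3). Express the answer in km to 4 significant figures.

44770 km

d_R = 2.44 × 11550 km × (5598/1396)^(1/3)
    = 44770 km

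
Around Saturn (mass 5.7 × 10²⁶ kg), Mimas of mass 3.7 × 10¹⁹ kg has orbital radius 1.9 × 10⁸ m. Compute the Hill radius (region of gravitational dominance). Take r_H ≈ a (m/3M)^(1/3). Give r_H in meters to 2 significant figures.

r_H ≈ a (m/3M)^(1/3)
    = (1.9 × 10⁸) × (3.7 × 10¹⁹ / (3 × 5.7 × 10²⁶))^(1/3)
    = 5.3 × 10⁵ m

5.3 × 10⁵ m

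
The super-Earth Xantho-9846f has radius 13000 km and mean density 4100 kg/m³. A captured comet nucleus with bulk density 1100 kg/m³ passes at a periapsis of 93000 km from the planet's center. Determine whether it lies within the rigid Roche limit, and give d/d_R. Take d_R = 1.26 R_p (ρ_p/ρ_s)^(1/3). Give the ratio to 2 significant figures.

outside; d/d_R ≈ 3.7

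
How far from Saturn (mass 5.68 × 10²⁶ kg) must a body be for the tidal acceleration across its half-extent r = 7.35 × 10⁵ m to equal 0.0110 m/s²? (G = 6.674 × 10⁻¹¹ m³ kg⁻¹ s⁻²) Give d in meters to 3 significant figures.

2GMr/d³ = a_tidal  ⇒  d = (2GMr / a_tidal)^(1/3)
d = (2 × 6.674×10⁻¹¹ × (5.68 × 10²⁶) × (7.35 × 10⁵) / (0.0110))^(1/3)
  = 1.72 × 10⁸ m

1.72 × 10⁸ m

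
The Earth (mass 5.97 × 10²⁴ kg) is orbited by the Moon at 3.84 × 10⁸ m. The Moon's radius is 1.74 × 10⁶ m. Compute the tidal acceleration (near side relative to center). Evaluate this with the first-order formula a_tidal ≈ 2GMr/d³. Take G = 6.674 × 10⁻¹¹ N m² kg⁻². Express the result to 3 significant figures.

2.45 × 10⁻⁵ m/s²

Since r ≪ d, expand the inverse-square field across one radius to get the leading 2GMr/d³ term.
Δa = 2GMr/d³
   = 2 × (6.674 × 10⁻¹¹) × (5.97 × 10²⁴) × (1.74 × 10⁶) / (3.84 × 10⁸)³
   = 2.45 × 10⁻⁵ m/s²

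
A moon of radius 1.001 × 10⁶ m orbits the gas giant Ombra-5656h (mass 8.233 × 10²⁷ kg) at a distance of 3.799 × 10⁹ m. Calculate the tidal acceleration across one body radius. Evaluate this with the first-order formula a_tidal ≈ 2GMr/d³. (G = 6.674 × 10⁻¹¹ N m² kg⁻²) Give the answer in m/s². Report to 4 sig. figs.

Δa = 2GMr/d³
   = 2 × (6.674 × 10⁻¹¹) × (8.233 × 10²⁷) × (1.001 × 10⁶) / (3.799 × 10⁹)³
   = 2.006 × 10⁻⁵ m/s²

2.006 × 10⁻⁵ m/s²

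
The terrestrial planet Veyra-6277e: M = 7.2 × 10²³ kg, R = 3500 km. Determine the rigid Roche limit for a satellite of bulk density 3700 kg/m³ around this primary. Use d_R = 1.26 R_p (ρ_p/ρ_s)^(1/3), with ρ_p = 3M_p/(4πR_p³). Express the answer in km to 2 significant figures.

ρ_p = 3M_p/(4πR_p³) = 3 × (7.2 × 10²³) / (4π × (3.5 × 10⁶ m)³) = 4000 kg/m³
d_R = 1.26 × 3500 km × (4000/3700)^(1/3)
    = 4500 km

4500 km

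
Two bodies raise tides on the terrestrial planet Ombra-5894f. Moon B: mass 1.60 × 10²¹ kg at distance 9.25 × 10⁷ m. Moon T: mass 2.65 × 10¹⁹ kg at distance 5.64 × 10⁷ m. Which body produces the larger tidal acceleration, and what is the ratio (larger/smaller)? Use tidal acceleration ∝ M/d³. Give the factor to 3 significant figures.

Tidal acceleration ∝ M/d³, so compare M/d³ for each.
Moon B: (1.60 × 10²¹) / (9.25 × 10⁷)³ = 2.022 × 10⁻³
Moon T: (2.65 × 10¹⁹) / (5.64 × 10⁷)³ = 1.477 × 10⁻⁴
Ratio (larger/smaller) = 13.7

Moon B, by a factor of ≈ 13.7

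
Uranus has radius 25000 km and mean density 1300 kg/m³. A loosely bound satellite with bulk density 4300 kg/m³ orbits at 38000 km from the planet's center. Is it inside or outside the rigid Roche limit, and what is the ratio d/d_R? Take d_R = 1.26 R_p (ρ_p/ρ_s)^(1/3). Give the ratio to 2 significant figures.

d_R = 1.26 × (25000 km) × (1300/4300)^(1/3) = 21140 km
d/d_R = (38000) / (21140) = 1.8
Since d/d_R > 1, the body is outside the Roche limit.

outside; d/d_R ≈ 1.8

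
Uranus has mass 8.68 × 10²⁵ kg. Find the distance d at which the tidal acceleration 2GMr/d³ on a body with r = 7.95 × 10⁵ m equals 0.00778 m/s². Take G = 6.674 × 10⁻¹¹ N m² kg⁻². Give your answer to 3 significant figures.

2GMr/d³ = a_tidal  ⇒  d = (2GMr / a_tidal)^(1/3)
d = (2 × 6.674×10⁻¹¹ × (8.68 × 10²⁵) × (7.95 × 10⁵) / (0.00778))^(1/3)
  = 1.06 × 10⁸ m

1.06 × 10⁸ m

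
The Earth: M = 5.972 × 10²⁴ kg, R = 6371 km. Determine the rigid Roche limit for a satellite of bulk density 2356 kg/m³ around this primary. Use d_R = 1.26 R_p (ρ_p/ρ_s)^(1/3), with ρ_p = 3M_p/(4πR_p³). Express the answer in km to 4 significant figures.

10660 km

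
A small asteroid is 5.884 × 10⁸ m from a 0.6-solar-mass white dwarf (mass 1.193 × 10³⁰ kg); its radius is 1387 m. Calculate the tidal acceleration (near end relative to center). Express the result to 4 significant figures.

1.084 × 10⁻³ m/s²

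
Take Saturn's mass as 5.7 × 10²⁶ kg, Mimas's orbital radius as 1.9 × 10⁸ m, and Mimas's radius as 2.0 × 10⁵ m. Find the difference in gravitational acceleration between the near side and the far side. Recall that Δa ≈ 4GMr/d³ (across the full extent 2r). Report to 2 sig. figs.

4.4 × 10⁻³ m/s²

Δa = 4GMr/d³
   = 4 × (6.674 × 10⁻¹¹) × (5.7 × 10²⁶) × (2.0 × 10⁵) / (1.9 × 10⁸)³
   = 4.4 × 10⁻³ m/s²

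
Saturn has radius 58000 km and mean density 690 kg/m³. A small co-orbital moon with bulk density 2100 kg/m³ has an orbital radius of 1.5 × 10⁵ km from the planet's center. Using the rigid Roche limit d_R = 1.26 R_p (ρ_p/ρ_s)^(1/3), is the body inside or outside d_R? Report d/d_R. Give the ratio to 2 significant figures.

d_R = 1.26 × (58000 km) × (690/2100)^(1/3) = 50430 km
d/d_R = (1.5 × 10⁵) / (50430) = 3.0
Since d/d_R > 1, the body is outside the Roche limit.

outside; d/d_R ≈ 3.0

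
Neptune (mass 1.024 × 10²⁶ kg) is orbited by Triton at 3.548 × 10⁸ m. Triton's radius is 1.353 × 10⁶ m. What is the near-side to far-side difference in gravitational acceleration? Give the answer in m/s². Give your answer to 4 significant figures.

8.281 × 10⁻⁴ m/s²

a_tidal = 4GMr/d³
        = 4 × (6.674 × 10⁻¹¹) × (1.024 × 10²⁶) × (1.353 × 10⁶) / (3.548 × 10⁸)³
        = 8.281 × 10⁻⁴ m/s²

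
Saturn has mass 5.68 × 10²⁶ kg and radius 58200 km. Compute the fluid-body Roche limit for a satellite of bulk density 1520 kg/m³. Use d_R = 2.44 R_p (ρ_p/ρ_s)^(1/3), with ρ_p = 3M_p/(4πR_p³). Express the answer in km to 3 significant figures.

1.09 × 10⁵ km

ρ_p = 3M_p/(4πR_p³) = 3 × (5.68 × 10²⁶) / (4π × (5.82 × 10⁷ m)³) = 688 kg/m³
d_R = 2.44 × 58200 km × (688/1520)^(1/3)
    = 1.09 × 10⁵ km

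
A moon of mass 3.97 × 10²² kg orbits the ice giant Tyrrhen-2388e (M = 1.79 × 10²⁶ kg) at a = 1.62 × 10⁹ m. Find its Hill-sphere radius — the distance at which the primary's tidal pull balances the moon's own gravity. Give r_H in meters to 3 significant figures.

6.80 × 10⁷ m

r_H ≈ a (m/3M)^(1/3)
    = (1.62 × 10⁹) × (3.97 × 10²² / (3 × 1.79 × 10²⁶))^(1/3)
    = 6.80 × 10⁷ m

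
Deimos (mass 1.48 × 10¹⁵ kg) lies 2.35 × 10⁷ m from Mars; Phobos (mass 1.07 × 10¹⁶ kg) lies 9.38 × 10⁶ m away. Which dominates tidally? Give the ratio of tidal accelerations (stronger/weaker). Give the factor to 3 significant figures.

Phobos, by a factor of ≈ 114

Tidal stretch scales as M/d³; compute that for each body.
Deimos: (1.48 × 10¹⁵) / (2.35 × 10⁷)³ = 1.140 × 10⁻⁷
Phobos: (1.07 × 10¹⁶) / (9.38 × 10⁶)³ = 1.297 × 10⁻⁵
Ratio (larger/smaller) = 114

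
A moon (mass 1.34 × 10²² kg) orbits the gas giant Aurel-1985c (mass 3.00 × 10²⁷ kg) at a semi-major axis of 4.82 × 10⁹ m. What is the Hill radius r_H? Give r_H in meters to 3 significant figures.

5.50 × 10⁷ m

r_H ≈ a (m/3M)^(1/3)
    = (4.82 × 10⁹) × (1.34 × 10²² / (3 × 3.00 × 10²⁷))^(1/3)
    = 5.50 × 10⁷ m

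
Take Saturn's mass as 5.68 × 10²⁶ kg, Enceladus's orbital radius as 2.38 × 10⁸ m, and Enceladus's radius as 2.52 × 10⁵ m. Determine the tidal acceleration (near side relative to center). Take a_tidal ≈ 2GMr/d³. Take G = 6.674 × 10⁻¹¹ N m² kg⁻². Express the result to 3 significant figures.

1.42 × 10⁻³ m/s²

Δa = 2GMr/d³
   = 2 × (6.674 × 10⁻¹¹) × (5.68 × 10²⁶) × (2.52 × 10⁵) / (2.38 × 10⁸)³
   = 1.42 × 10⁻³ m/s²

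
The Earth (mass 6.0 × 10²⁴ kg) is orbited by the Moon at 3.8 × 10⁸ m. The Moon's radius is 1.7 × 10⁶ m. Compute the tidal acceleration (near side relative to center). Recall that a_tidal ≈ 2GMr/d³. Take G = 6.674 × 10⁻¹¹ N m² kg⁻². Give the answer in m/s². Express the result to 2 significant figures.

2.5 × 10⁻⁵ m/s²

a_tidal = 2GMr/d³
        = 2 × (6.674 × 10⁻¹¹) × (6.0 × 10²⁴) × (1.7 × 10⁶) / (3.8 × 10⁸)³
        = 2.5 × 10⁻⁵ m/s²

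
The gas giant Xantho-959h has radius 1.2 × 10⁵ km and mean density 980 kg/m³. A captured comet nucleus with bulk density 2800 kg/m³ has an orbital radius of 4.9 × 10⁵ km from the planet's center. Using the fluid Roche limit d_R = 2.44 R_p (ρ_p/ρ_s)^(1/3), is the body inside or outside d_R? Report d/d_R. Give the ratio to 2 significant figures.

d_R = 2.44 × (1.2 × 10⁵ km) × (980/2800)^(1/3) = 2.063 × 10⁵ km
d/d_R = (4.9 × 10⁵) / (2.063 × 10⁵) = 2.4
Since d/d_R > 1, the body is outside the Roche limit.

outside; d/d_R ≈ 2.4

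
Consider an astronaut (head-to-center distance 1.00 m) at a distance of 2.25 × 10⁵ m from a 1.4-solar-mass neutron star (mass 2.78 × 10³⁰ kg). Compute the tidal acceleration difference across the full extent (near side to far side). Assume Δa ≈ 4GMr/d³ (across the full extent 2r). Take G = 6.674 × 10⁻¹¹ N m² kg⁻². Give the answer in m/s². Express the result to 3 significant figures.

6.52 × 10⁴ m/s²

The field gradient is 2GM/d³; across the full diameter 2r the difference is 4GMr/d³.
Δg = 4GMr/d³
   = 4 × (6.674 × 10⁻¹¹) × (2.78 × 10³⁰) × (1.00) / (2.25 × 10⁵)³
   = 6.52 × 10⁴ m/s²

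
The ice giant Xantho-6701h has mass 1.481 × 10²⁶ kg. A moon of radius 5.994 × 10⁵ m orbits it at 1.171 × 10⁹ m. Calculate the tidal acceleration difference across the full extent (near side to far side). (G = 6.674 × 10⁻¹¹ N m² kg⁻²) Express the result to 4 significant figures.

1.476 × 10⁻⁵ m/s²

Differencing GM/(d−r)² and GM/(d+r)² to first order in r/d gives 4GMr/d³.
Δa = 4GMr/d³
   = 4 × (6.674 × 10⁻¹¹) × (1.481 × 10²⁶) × (5.994 × 10⁵) / (1.171 × 10⁹)³
   = 1.476 × 10⁻⁵ m/s²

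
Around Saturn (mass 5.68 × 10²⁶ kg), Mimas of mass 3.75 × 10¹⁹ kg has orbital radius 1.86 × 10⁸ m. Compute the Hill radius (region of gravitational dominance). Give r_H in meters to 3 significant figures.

5.21 × 10⁵ m

r_H ≈ a (m/3M)^(1/3)
    = (1.86 × 10⁸) × (3.75 × 10¹⁹ / (3 × 5.68 × 10²⁶))^(1/3)
    = 5.21 × 10⁵ m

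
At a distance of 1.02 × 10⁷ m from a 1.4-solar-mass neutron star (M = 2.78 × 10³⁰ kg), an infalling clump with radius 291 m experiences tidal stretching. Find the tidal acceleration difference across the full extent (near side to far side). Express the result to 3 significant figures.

Δa = 4GMr/d³
   = 4 × (6.674 × 10⁻¹¹) × (2.78 × 10³⁰) × (291) / (1.02 × 10⁷)³
   = 2.04 × 10² m/s²

2.04 × 10² m/s²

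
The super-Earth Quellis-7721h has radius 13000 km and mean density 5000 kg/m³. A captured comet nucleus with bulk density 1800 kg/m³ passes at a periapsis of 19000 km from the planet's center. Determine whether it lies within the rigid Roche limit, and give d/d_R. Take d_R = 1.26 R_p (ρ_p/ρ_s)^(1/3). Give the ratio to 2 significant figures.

inside; d/d_R ≈ 0.83

d_R = 1.26 × (13000 km) × (5000/1800)^(1/3) = 23030 km
d/d_R = (19000) / (23030) = 0.83
Since d/d_R < 1, the body is inside the Roche limit.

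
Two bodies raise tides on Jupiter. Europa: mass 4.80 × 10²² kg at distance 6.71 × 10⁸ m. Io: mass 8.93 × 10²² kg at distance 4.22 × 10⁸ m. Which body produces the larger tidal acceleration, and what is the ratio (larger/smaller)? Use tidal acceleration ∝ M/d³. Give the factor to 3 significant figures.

Tidal acceleration ∝ M/d³, so compare M/d³ for each.
Europa: (4.80 × 10²²) / (6.71 × 10⁸)³ = 1.589 × 10⁻⁴
Io: (8.93 × 10²²) / (4.22 × 10⁸)³ = 1.188 × 10⁻³
Ratio (larger/smaller) = 7.48

Io, by a factor of ≈ 7.48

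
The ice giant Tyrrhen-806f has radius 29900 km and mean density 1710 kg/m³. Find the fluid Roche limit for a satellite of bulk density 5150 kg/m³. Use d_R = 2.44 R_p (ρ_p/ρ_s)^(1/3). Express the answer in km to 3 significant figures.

50500 km

d_R = 2.44 × 29900 km × (1710/5150)^(1/3)
    = 50500 km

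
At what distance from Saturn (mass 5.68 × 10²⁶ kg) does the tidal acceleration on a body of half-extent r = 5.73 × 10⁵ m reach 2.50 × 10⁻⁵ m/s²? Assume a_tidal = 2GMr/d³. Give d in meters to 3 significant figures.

1.20 × 10⁹ m

2GMr/d³ = a_tidal  ⇒  d = (2GMr / a_tidal)^(1/3)
d = (2 × 6.674×10⁻¹¹ × (5.68 × 10²⁶) × (5.73 × 10⁵) / (2.50 × 10⁻⁵))^(1/3)
  = 1.20 × 10⁹ m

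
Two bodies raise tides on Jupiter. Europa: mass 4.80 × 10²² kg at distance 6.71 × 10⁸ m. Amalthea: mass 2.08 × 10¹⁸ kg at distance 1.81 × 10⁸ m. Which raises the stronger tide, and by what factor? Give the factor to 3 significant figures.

Europa, by a factor of ≈ 453

The tide-raising term goes as M/d³ (the gradient of a 1/d² field).
Europa: (4.80 × 10²²) / (6.71 × 10⁸)³ = 1.589 × 10⁻⁴
Amalthea: (2.08 × 10¹⁸) / (1.81 × 10⁸)³ = 3.508 × 10⁻⁷
Ratio (larger/smaller) = 453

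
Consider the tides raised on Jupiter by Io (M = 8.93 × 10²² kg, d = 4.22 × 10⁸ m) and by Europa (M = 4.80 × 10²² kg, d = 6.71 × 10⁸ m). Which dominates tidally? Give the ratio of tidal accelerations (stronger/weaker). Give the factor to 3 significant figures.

Io, by a factor of ≈ 7.48

The tide-raising term goes as M/d³ (the gradient of a 1/d² field).
Io: (8.93 × 10²²) / (4.22 × 10⁸)³ = 1.188 × 10⁻³
Europa: (4.80 × 10²²) / (6.71 × 10⁸)³ = 1.589 × 10⁻⁴
Ratio (larger/smaller) = 7.48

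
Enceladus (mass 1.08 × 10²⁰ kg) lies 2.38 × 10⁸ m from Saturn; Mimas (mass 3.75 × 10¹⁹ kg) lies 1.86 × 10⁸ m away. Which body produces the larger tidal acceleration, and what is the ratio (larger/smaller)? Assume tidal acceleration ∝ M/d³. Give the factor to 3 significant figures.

Tidal acceleration ∝ M/d³, so compare M/d³ for each.
Enceladus: (1.08 × 10²⁰) / (2.38 × 10⁸)³ = 8.011 × 10⁻⁶
Mimas: (3.75 × 10¹⁹) / (1.86 × 10⁸)³ = 5.828 × 10⁻⁶
Ratio (larger/smaller) = 1.37

Enceladus, by a factor of ≈ 1.37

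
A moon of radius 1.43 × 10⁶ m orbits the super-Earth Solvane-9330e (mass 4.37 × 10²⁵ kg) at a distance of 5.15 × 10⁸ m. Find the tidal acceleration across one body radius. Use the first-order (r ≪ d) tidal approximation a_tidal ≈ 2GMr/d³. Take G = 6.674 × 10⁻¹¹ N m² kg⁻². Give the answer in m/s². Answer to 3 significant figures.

6.11 × 10⁻⁵ m/s²

Δa = 2GMr/d³
   = 2 × (6.674 × 10⁻¹¹) × (4.37 × 10²⁵) × (1.43 × 10⁶) / (5.15 × 10⁸)³
   = 6.11 × 10⁻⁵ m/s²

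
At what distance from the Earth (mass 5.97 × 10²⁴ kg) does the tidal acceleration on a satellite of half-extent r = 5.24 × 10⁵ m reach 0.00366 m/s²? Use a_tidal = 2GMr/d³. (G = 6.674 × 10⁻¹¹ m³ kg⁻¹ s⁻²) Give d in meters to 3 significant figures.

2GMr/d³ = a_tidal  ⇒  d = (2GMr / a_tidal)^(1/3)
d = (2 × 6.674×10⁻¹¹ × (5.97 × 10²⁴) × (5.24 × 10⁵) / (0.00366))^(1/3)
  = 4.85 × 10⁷ m

4.85 × 10⁷ m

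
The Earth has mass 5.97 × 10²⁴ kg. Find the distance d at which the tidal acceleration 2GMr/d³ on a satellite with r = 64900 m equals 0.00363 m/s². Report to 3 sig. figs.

2GMr/d³ = a_tidal  ⇒  d = (2GMr / a_tidal)^(1/3)
d = (2 × 6.674×10⁻¹¹ × (5.97 × 10²⁴) × (64900) / (0.00363))^(1/3)
  = 2.42 × 10⁷ m

2.42 × 10⁷ m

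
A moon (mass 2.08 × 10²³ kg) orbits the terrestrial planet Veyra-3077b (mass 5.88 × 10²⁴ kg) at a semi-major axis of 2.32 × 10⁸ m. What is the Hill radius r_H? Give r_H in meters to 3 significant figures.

5.28 × 10⁷ m

r_H ≈ a (m/3M)^(1/3)
    = (2.32 × 10⁸) × (2.08 × 10²³ / (3 × 5.88 × 10²⁴))^(1/3)
    = 5.28 × 10⁷ m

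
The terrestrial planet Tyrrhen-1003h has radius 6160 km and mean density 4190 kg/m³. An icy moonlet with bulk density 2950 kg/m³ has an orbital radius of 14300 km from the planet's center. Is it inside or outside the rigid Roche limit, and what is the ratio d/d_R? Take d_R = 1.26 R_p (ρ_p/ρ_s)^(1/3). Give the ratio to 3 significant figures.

d_R = 1.26 × (6160 km) × (4190/2950)^(1/3) = 8725 km
d/d_R = (14300) / (8725) = 1.64
Since d/d_R > 1, the body is outside the Roche limit.

outside; d/d_R ≈ 1.64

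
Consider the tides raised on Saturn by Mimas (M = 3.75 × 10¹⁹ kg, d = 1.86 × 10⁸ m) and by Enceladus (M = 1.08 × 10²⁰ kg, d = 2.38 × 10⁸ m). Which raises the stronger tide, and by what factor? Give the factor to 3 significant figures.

Enceladus, by a factor of ≈ 1.37

The tide-raising term goes as M/d³ (the gradient of a 1/d² field).
Mimas: (3.75 × 10¹⁹) / (1.86 × 10⁸)³ = 5.828 × 10⁻⁶
Enceladus: (1.08 × 10²⁰) / (2.38 × 10⁸)³ = 8.011 × 10⁻⁶
Ratio (larger/smaller) = 1.37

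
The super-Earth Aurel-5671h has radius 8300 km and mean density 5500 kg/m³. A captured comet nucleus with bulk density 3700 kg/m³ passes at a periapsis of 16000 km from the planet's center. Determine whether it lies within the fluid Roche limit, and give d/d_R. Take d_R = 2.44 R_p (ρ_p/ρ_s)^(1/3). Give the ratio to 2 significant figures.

d_R = 2.44 × (8300 km) × (5500/3700)^(1/3) = 23110 km
d/d_R = (16000) / (23110) = 0.69
Since d/d_R < 1, the body is inside the Roche limit.

inside; d/d_R ≈ 0.69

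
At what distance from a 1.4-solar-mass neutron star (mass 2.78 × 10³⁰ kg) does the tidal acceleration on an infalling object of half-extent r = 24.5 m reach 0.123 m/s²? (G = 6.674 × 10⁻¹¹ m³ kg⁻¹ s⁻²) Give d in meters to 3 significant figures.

4.20 × 10⁷ m

2GMr/d³ = a_tidal  ⇒  d = (2GMr / a_tidal)^(1/3)
d = (2 × 6.674×10⁻¹¹ × (2.78 × 10³⁰) × (24.5) / (0.123))^(1/3)
  = 4.20 × 10⁷ m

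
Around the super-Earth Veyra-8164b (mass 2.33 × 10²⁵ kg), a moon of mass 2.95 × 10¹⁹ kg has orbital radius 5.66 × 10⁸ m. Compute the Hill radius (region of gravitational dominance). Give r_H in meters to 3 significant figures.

4.25 × 10⁶ m

r_H ≈ a (m/3M)^(1/3)
    = (5.66 × 10⁸) × (2.95 × 10¹⁹ / (3 × 2.33 × 10²⁵))^(1/3)
    = 4.25 × 10⁶ m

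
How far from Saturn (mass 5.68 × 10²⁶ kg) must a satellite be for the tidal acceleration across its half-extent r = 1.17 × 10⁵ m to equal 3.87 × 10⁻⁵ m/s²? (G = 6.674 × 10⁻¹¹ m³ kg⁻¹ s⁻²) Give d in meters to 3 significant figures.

6.12 × 10⁸ m

2GMr/d³ = a_tidal  ⇒  d = (2GMr / a_tidal)^(1/3)
d = (2 × 6.674×10⁻¹¹ × (5.68 × 10²⁶) × (1.17 × 10⁵) / (3.87 × 10⁻⁵))^(1/3)
  = 6.12 × 10⁸ m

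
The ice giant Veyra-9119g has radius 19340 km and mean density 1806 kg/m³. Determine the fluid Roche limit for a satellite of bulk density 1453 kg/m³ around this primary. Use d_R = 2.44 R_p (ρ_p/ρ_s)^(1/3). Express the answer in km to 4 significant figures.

50740 km

d_R = 2.44 × 19340 km × (1806/1453)^(1/3)
    = 50740 km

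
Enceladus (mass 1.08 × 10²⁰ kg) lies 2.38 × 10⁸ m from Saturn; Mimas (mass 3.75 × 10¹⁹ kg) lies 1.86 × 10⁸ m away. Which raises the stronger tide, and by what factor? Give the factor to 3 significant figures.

Enceladus, by a factor of ≈ 1.37

The tide-raising term goes as M/d³ (the gradient of a 1/d² field).
Enceladus: (1.08 × 10²⁰) / (2.38 × 10⁸)³ = 8.011 × 10⁻⁶
Mimas: (3.75 × 10¹⁹) / (1.86 × 10⁸)³ = 5.828 × 10⁻⁶
Ratio (larger/smaller) = 1.37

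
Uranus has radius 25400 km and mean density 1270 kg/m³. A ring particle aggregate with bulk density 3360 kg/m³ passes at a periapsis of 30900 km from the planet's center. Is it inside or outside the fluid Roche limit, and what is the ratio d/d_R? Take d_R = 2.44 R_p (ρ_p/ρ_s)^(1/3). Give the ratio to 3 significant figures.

inside; d/d_R ≈ 0.690

d_R = 2.44 × (25400 km) × (1270/3360)^(1/3) = 44810 km
d/d_R = (30900) / (44810) = 0.690
Since d/d_R < 1, the body is inside the Roche limit.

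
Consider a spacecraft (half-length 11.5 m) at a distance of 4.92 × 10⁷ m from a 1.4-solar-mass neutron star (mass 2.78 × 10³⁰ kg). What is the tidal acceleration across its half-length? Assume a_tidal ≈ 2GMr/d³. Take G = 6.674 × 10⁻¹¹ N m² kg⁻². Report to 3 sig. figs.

a_tidal = 2GMr/d³
        = 2 × (6.674 × 10⁻¹¹) × (2.78 × 10³⁰) × (11.5) / (4.92 × 10⁷)³
        = 3.58 × 10⁻² m/s²

3.58 × 10⁻² m/s²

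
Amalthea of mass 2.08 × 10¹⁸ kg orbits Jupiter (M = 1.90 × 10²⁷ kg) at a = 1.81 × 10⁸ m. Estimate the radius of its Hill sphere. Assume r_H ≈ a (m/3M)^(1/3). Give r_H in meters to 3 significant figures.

r_H ≈ a (m/3M)^(1/3)
    = (1.81 × 10⁸) × (2.08 × 10¹⁸ / (3 × 1.90 × 10²⁷))^(1/3)
    = 1.29 × 10⁵ m

1.29 × 10⁵ m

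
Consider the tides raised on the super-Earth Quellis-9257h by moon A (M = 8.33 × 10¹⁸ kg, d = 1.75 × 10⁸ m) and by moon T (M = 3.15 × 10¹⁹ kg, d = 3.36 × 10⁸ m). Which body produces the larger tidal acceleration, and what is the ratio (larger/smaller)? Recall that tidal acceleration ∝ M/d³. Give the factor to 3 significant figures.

Compare M/d³ for the two perturbers:
Moon A: (8.33 × 10¹⁸) / (1.75 × 10⁸)³ = 1.554 × 10⁻⁶
Moon T: (3.15 × 10¹⁹) / (3.36 × 10⁸)³ = 8.304 × 10⁻⁷
Ratio (larger/smaller) = 1.87

Moon A, by a factor of ≈ 1.87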